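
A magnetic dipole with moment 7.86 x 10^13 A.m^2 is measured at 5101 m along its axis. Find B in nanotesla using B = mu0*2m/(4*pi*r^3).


m = 7.86 x 10^13 = 78600000000000 A.m^2
2m = 157200000000000 A.m^2
r^3 = 5101^3 = 132729045301
B = (4pi*10^-7) * 157200000000000 / (4*pi * 132729045301) * 1e9
= 197543346.057726 / 1667922374542.43 * 1e9
= 118436.7744 nT

118436.7744


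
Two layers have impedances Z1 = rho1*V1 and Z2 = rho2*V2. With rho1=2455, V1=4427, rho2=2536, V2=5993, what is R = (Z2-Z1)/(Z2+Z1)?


Z1 = 2455 * 4427 = 10868285
Z2 = 2536 * 5993 = 15198248
R = (15198248 - 10868285) / (15198248 + 10868285) = 4329963 / 26066533 = 0.1661

0.1661


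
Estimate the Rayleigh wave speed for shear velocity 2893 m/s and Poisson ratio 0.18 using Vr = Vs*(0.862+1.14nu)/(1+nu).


Numerator factor = 0.862 + 1.14*0.18 = 1.0672
Denominator = 1 + 0.18 = 1.18
Vr = 2893 * 1.0672 / 1.18 = 2616.45 m/s

2616.45


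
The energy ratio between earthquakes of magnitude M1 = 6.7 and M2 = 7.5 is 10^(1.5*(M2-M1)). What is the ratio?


M2 - M1 = 7.5 - 6.7 = 0.8
1.5 * 0.8 = 1.2
ratio = 10^1.2 = 15.85

15.85


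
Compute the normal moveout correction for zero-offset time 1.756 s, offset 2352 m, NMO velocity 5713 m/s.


x/Vnmo = 2352/5713 = 0.411693
(x/Vnmo)^2 = 0.169491
t0^2 = 3.083536
sqrt(3.083536 + 0.169491) = 1.803615
dt = 1.803615 - 1.756 = 0.047615

0.047615


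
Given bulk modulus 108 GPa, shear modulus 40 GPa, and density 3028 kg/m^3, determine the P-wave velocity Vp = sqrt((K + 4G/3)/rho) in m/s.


First compute the effective modulus:
K + 4G/3 = 108e9 + 4*40e9/3 = 161333333333.33 Pa
Then divide by density:
161333333333.33 / 3028 = 53280493.1748 Pa/(kg/m^3)
Take the square root:
Vp = sqrt(53280493.1748) = 7299.35 m/s

7299.35


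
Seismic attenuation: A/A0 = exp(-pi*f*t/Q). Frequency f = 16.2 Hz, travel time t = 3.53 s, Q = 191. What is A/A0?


pi*f*t/Q = pi*16.2*3.53/191 = 0.940603
A/A0 = exp(-0.940603) = 0.390392

0.390392


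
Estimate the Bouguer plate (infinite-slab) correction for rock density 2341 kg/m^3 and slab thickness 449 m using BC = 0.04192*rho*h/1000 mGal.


BC = 0.04192 * rho * h / 1000
= 0.04192 * 2341 * 449 / 1000
= 44.0625 mGal

44.0625


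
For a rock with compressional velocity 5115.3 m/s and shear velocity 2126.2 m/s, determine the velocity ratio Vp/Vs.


Vp/Vs = 5115.3 / 2126.2
= 2.4058

2.4058


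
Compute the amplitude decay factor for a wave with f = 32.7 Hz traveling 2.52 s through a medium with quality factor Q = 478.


pi*f*t/Q = pi*32.7*2.52/478 = 0.54159
A/A0 = exp(-0.54159) = 0.581823

0.581823


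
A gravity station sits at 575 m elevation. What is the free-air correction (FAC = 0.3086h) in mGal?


FAC = 0.3086 * h
= 0.3086 * 575
= 177.445 mGal

177.445


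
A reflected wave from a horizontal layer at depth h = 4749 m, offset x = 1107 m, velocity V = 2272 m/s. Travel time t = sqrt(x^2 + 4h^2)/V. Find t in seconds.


x^2 + 4h^2 = 1107^2 + 4*4749^2 = 1225449 + 90212004 = 91437453
sqrt(91437453) = 9562.2933
t = 9562.2933 / 2272 = 4.2088 s

4.2088


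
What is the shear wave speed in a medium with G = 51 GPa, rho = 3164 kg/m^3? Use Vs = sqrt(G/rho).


Convert G to Pa: G = 51e9 Pa
Compute G/rho = 51e9 / 3164 = 16118836.9153
Vs = sqrt(16118836.9153) = 4014.83 m/s

4014.83


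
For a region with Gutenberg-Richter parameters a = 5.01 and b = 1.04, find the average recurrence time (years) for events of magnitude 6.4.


log10(N) = 5.01 - 1.04*6.4 = -1.646
N = 10^-1.646 = 0.022594
T = 1/N = 1/0.022594 = 44.2588 years

44.2588


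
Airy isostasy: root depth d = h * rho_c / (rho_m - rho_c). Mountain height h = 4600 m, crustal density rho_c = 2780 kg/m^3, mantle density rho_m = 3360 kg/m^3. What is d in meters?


rho_m - rho_c = 3360 - 2780 = 580
d = 4600 * 2780 / 580
= 12788000 / 580
= 22048.28 m

22048.28


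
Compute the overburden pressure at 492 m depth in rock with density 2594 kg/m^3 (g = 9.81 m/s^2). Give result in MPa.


P = rho * g * z / 1e6
= 2594 * 9.81 * 492 / 1e6
= 12519992.88 / 1e6
= 12.52 MPa

12.52


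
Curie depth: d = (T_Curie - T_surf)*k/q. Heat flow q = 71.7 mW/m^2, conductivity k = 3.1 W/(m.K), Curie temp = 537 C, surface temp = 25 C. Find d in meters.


T_Curie - T_surf = 537 - 25 = 512 C
Convert q to W/m^2: 71.7 mW/m^2 = 0.0717 W/m^2
d = 512 * 3.1 / 0.0717 = 22136.68 m

22136.68


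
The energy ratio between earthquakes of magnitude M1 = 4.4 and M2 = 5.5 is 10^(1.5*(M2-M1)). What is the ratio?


M2 - M1 = 5.5 - 4.4 = 1.1
1.5 * 1.1 = 1.65
ratio = 10^1.65 = 44.67

44.67


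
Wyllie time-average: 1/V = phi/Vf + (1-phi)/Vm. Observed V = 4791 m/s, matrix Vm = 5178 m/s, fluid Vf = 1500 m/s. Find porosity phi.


1/V - 1/Vm = 1/4791 - 1/5178 = 1.56e-05
1/Vf - 1/Vm = 1/1500 - 1/5178 = 0.00047354
phi = 1.56e-05 / 0.00047354 = 0.0329

0.0329


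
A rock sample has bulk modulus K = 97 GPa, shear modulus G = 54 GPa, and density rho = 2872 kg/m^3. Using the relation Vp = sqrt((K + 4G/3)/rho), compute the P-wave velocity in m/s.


First compute the effective modulus:
K + 4G/3 = 97e9 + 4*54e9/3 = 169000000000.0 Pa
Then divide by density:
169000000000.0 / 2872 = 58844011.1421 Pa/(kg/m^3)
Take the square root:
Vp = sqrt(58844011.1421) = 7670.99 m/s

7670.99


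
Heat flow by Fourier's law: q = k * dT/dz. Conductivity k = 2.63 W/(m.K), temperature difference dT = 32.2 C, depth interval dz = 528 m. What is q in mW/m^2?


q = k * dT / dz * 1000
= 2.63 * 32.2 / 528 * 1000
= 0.16039 * 1000
= 160.3902 mW/m^2

160.3902


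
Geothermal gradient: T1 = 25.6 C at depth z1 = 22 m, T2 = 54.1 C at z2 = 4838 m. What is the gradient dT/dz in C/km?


dT = 54.1 - 25.6 = 28.5 C
dz = 4838 - 22 = 4816 m
gradient = dT/dz * 1000 = 28.5/4816 * 1000 = 5.9178 C/km

5.9178


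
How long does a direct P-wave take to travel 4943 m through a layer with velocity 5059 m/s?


t = x / V
= 4943 / 5059
= 0.9771 s

0.9771


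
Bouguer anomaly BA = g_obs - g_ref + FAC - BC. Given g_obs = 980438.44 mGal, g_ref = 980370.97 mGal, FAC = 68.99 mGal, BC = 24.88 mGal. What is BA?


BA = g_obs - g_ref + FAC - BC
= 980438.44 - 980370.97 + 68.99 - 24.88
= 111.58 mGal

111.58


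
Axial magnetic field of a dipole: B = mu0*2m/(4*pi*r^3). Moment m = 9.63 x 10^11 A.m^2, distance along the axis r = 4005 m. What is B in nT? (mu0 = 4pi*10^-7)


m = 9.63 x 10^11 = 963000000000 A.m^2
2m = 1926000000000 A.m^2
r^3 = 4005^3 = 64240300125
B = (4pi*10^-7) * 1926000000000 / (4*pi * 64240300125) * 1e9
= 2420282.980326 / 807267419748.41 * 1e9
= 2998.118 nT

2998.118


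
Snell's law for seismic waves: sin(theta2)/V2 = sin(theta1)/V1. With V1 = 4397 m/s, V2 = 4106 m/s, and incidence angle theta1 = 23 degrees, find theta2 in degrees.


sin(theta1) = sin(23 deg) = 0.390731
sin(theta2) = V2/V1 * sin(theta1) = 4106/4397 * 0.390731 = 0.364872
theta2 = arcsin(0.364872) = 21.3997 degrees

21.3997


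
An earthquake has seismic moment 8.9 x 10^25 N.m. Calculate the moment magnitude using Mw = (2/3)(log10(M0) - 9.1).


log10(M0) = log10(8.9 x 10^25) = 25.9494
Mw = 2/3 * (25.9494 - 9.1)
= 2/3 * 16.8494
= 11.23

11.23


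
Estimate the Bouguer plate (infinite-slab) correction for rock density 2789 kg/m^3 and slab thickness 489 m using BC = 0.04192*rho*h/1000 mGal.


BC = 0.04192 * rho * h / 1000
= 0.04192 * 2789 * 489 / 1000
= 57.1714 mGal

57.1714


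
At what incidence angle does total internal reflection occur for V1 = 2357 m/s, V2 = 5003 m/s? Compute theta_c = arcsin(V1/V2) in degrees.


V1/V2 = 2357/5003 = 0.471117
theta_c = arcsin(0.471117) = 28.1068 degrees

28.1068


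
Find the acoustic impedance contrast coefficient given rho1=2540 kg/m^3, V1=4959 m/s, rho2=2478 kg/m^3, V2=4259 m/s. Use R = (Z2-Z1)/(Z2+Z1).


Z1 = 2540 * 4959 = 12595860
Z2 = 2478 * 4259 = 10553802
R = (10553802 - 12595860) / (10553802 + 12595860) = -2042058 / 23149662 = -0.0882

-0.0882


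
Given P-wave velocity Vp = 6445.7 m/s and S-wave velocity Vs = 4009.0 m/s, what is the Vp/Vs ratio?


Vp/Vs = 6445.7 / 4009.0
= 1.6078

1.6078


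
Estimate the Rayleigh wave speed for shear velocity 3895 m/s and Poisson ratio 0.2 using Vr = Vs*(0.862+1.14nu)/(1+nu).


Numerator factor = 0.862 + 1.14*0.2 = 1.09
Denominator = 1 + 0.2 = 1.2
Vr = 3895 * 1.09 / 1.2 = 3537.96 m/s

3537.96


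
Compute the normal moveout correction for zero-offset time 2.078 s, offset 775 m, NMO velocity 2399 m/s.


x/Vnmo = 775/2399 = 0.323051
(x/Vnmo)^2 = 0.104362
t0^2 = 4.318084
sqrt(4.318084 + 0.104362) = 2.102961
dt = 2.102961 - 2.078 = 0.024961

0.024961


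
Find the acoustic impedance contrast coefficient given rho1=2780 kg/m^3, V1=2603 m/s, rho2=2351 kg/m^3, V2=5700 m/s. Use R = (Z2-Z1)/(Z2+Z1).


Z1 = 2780 * 2603 = 7236340
Z2 = 2351 * 5700 = 13400700
R = (13400700 - 7236340) / (13400700 + 7236340) = 6164360 / 20637040 = 0.2987

0.2987


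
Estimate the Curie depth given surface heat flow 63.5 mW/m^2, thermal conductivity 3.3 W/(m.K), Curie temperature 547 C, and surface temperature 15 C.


T_Curie - T_surf = 547 - 15 = 532 C
Convert q to W/m^2: 63.5 mW/m^2 = 0.0635 W/m^2
d = 532 * 3.3 / 0.0635 = 27647.24 m

27647.24


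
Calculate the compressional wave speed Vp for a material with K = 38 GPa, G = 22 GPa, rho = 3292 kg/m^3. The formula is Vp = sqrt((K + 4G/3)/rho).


First compute the effective modulus:
K + 4G/3 = 38e9 + 4*22e9/3 = 67333333333.33 Pa
Then divide by density:
67333333333.33 / 3292 = 20453624.9494 Pa/(kg/m^3)
Take the square root:
Vp = sqrt(20453624.9494) = 4522.57 m/s

4522.57


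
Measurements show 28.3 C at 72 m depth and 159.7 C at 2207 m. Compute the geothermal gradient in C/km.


dT = 159.7 - 28.3 = 131.4 C
dz = 2207 - 72 = 2135 m
gradient = dT/dz * 1000 = 131.4/2135 * 1000 = 61.5457 C/km

61.5457


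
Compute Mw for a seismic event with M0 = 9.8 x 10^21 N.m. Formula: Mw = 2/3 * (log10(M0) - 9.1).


log10(M0) = log10(9.8 x 10^21) = 21.9912
Mw = 2/3 * (21.9912 - 9.1)
= 2/3 * 12.8912
= 8.59

8.59


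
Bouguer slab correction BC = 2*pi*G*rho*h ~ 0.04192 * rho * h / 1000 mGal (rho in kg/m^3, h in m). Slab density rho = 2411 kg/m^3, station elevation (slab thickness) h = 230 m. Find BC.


BC = 0.04192 * rho * h / 1000
= 0.04192 * 2411 * 230 / 1000
= 23.2459 mGal

23.2459


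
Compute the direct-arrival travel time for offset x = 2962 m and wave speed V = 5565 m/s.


t = x / V
= 2962 / 5565
= 0.5323 s

0.5323


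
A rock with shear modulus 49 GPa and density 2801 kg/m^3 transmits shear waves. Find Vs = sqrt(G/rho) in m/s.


Convert G to Pa: G = 49e9 Pa
Compute G/rho = 49e9 / 2801 = 17493752.2313
Vs = sqrt(17493752.2313) = 4182.55 m/s

4182.55


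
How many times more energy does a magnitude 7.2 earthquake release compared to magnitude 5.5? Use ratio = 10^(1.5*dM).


M2 - M1 = 7.2 - 5.5 = 1.7
1.5 * 1.7 = 2.55
ratio = 10^2.55 = 354.81

354.81


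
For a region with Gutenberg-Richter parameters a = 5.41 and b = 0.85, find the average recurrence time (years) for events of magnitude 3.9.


log10(N) = 5.41 - 0.85*3.9 = 2.095
N = 10^2.095 = 124.451461
T = 1/N = 1/124.451461 = 0.008 years

0.008


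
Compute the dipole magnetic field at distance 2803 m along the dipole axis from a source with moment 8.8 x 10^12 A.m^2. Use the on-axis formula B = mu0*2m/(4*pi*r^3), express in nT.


m = 8.8 x 10^12 = 8800000000000 A.m^2
2m = 17600000000000 A.m^2
r^3 = 2803^3 = 22022635627
B = (4pi*10^-7) * 17600000000000 / (4*pi * 22022635627) * 1e9
= 22116812.281272 / 276744601193.87 * 1e9
= 79917.7732 nT

79917.7732


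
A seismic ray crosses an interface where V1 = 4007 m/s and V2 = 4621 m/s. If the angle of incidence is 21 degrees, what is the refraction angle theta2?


sin(theta1) = sin(21 deg) = 0.358368
sin(theta2) = V2/V1 * sin(theta1) = 4621/4007 * 0.358368 = 0.413281
theta2 = arcsin(0.413281) = 24.4111 degrees

24.4111


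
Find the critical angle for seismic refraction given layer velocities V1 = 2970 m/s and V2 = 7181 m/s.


V1/V2 = 2970/7181 = 0.413591
theta_c = arcsin(0.413591) = 24.4306 degrees

24.4306


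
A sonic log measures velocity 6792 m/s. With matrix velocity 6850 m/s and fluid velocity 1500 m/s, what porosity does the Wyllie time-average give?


1/V - 1/Vm = 1/6792 - 1/6850 = 1.25e-06
1/Vf - 1/Vm = 1/1500 - 1/6850 = 0.00052068
phi = 1.25e-06 / 0.00052068 = 0.0024

0.0024


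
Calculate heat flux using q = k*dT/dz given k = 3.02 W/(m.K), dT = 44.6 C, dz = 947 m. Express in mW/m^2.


q = k * dT / dz * 1000
= 3.02 * 44.6 / 947 * 1000
= 0.14223 * 1000
= 142.2302 mW/m^2

142.2302


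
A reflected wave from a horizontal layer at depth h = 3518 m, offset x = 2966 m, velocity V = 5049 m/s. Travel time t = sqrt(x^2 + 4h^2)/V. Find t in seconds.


x^2 + 4h^2 = 2966^2 + 4*3518^2 = 8797156 + 49505296 = 58302452
sqrt(58302452) = 7635.6042
t = 7635.6042 / 5049 = 1.5123 s

1.5123


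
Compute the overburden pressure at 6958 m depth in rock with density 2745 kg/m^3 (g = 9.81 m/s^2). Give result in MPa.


P = rho * g * z / 1e6
= 2745 * 9.81 * 6958 / 1e6
= 187368155.1 / 1e6
= 187.3682 MPa

187.3682


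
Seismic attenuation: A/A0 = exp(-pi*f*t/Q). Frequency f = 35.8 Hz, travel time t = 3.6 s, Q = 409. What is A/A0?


pi*f*t/Q = pi*35.8*3.6/409 = 0.989947
A/A0 = exp(-0.989947) = 0.371596

0.371596


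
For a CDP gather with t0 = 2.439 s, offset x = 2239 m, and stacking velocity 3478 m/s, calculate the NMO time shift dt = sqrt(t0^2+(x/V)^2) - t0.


x/Vnmo = 2239/3478 = 0.643761
(x/Vnmo)^2 = 0.414428
t0^2 = 5.948721
sqrt(5.948721 + 0.414428) = 2.522528
dt = 2.522528 - 2.439 = 0.083528

0.083528


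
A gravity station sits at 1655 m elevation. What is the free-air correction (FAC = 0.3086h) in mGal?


FAC = 0.3086 * h
= 0.3086 * 1655
= 510.733 mGal

510.733


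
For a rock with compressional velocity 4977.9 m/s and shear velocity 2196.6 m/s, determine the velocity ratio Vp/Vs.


Vp/Vs = 4977.9 / 2196.6
= 2.2662

2.2662


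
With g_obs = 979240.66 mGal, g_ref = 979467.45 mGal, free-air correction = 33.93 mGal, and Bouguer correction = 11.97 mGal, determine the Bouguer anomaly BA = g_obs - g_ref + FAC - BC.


BA = g_obs - g_ref + FAC - BC
= 979240.66 - 979467.45 + 33.93 - 11.97
= -204.83 mGal

-204.83


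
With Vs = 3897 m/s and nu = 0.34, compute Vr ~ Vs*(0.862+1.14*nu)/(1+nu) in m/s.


Numerator factor = 0.862 + 1.14*0.34 = 1.2496
Denominator = 1 + 0.34 = 1.34
Vr = 3897 * 1.2496 / 1.34 = 3634.1 m/s

3634.1


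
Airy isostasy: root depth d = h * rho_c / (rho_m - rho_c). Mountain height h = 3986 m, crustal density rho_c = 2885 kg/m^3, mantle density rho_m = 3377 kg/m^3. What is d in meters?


rho_m - rho_c = 3377 - 2885 = 492
d = 3986 * 2885 / 492
= 11499610 / 492
= 23373.19 m

23373.19


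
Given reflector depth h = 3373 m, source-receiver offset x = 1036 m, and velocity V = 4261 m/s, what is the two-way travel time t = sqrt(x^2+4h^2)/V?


x^2 + 4h^2 = 1036^2 + 4*3373^2 = 1073296 + 45508516 = 46581812
sqrt(46581812) = 6825.087
t = 6825.087 / 4261 = 1.6018 s

1.6018


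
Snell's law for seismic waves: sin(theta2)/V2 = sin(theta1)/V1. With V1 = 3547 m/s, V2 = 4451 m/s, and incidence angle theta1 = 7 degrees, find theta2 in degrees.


sin(theta1) = sin(7 deg) = 0.121869
sin(theta2) = V2/V1 * sin(theta1) = 4451/3547 * 0.121869 = 0.152929
theta2 = arcsin(0.152929) = 8.7967 degrees

8.7967


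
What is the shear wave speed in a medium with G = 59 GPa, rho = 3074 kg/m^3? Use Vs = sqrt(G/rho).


Convert G to Pa: G = 59e9 Pa
Compute G/rho = 59e9 / 3074 = 19193233.5719
Vs = sqrt(19193233.5719) = 4381.01 m/s

4381.01


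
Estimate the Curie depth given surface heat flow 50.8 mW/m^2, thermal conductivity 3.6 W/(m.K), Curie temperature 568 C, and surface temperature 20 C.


T_Curie - T_surf = 568 - 20 = 548 C
Convert q to W/m^2: 50.8 mW/m^2 = 0.0508 W/m^2
d = 548 * 3.6 / 0.0508 = 38834.65 m

38834.65


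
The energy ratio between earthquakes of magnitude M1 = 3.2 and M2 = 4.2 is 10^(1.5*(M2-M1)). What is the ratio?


M2 - M1 = 4.2 - 3.2 = 1.0
1.5 * 1.0 = 1.5
ratio = 10^1.5 = 31.62

31.62


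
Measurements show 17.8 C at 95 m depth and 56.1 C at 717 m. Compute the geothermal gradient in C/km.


dT = 56.1 - 17.8 = 38.3 C
dz = 717 - 95 = 622 m
gradient = dT/dz * 1000 = 38.3/622 * 1000 = 61.5756 C/km

61.5756


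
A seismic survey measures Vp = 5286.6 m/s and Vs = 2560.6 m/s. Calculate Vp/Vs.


Vp/Vs = 5286.6 / 2560.6
= 2.0646

2.0646


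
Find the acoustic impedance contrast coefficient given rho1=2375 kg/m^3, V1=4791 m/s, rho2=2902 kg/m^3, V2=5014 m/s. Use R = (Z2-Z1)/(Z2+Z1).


Z1 = 2375 * 4791 = 11378625
Z2 = 2902 * 5014 = 14550628
R = (14550628 - 11378625) / (14550628 + 11378625) = 3172003 / 25929253 = 0.1223

0.1223


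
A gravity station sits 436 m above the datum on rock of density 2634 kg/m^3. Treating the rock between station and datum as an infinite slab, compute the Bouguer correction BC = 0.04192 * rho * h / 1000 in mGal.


BC = 0.04192 * rho * h / 1000
= 0.04192 * 2634 * 436 / 1000
= 48.1419 mGal

48.1419


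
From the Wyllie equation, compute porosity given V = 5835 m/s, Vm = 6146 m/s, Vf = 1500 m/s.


1/V - 1/Vm = 1/5835 - 1/6146 = 8.67e-06
1/Vf - 1/Vm = 1/1500 - 1/6146 = 0.00050396
phi = 8.67e-06 / 0.00050396 = 0.0172

0.0172


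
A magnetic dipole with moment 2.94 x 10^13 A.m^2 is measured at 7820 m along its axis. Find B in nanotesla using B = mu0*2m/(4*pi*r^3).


m = 2.94 x 10^13 = 29400000000000 A.m^2
2m = 58800000000000 A.m^2
r^3 = 7820^3 = 478211768000
B = (4pi*10^-7) * 58800000000000 / (4*pi * 478211768000) * 1e9
= 73890259.212432 / 6009386308835.95 * 1e9
= 12295.8078 nT

12295.8078


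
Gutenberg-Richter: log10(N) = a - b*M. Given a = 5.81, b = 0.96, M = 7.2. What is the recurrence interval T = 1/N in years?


log10(N) = 5.81 - 0.96*7.2 = -1.102
N = 10^-1.102 = 0.079068
T = 1/N = 1/0.079068 = 12.6474 years

12.6474


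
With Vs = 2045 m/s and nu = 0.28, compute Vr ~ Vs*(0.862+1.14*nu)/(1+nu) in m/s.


Numerator factor = 0.862 + 1.14*0.28 = 1.1812
Denominator = 1 + 0.28 = 1.28
Vr = 2045 * 1.1812 / 1.28 = 1887.15 m/s

1887.15


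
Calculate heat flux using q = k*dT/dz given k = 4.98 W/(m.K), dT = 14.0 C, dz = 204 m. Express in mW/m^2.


q = k * dT / dz * 1000
= 4.98 * 14.0 / 204 * 1000
= 0.341765 * 1000
= 341.7647 mW/m^2

341.7647


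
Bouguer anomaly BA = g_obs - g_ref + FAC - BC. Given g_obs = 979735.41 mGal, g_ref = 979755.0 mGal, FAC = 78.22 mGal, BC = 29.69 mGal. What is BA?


BA = g_obs - g_ref + FAC - BC
= 979735.41 - 979755.0 + 78.22 - 29.69
= 28.94 mGal

28.94


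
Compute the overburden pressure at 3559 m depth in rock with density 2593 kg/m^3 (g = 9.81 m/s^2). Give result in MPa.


P = rho * g * z / 1e6
= 2593 * 9.81 * 3559 / 1e6
= 90531457.47 / 1e6
= 90.5315 MPa

90.5315


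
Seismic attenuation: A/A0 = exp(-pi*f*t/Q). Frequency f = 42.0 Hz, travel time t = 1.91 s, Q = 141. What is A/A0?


pi*f*t/Q = pi*42.0*1.91/141 = 1.787366
A/A0 = exp(-1.787366) = 0.167401

0.167401


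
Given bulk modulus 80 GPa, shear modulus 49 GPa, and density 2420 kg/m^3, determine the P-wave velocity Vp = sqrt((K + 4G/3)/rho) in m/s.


First compute the effective modulus:
K + 4G/3 = 80e9 + 4*49e9/3 = 145333333333.33 Pa
Then divide by density:
145333333333.33 / 2420 = 60055096.4187 Pa/(kg/m^3)
Take the square root:
Vp = sqrt(60055096.4187) = 7749.52 m/s

7749.52


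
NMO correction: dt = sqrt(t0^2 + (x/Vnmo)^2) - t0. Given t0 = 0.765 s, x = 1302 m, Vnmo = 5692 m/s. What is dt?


x/Vnmo = 1302/5692 = 0.228742
(x/Vnmo)^2 = 0.052323
t0^2 = 0.585225
sqrt(0.585225 + 0.052323) = 0.798466
dt = 0.798466 - 0.765 = 0.033466

0.033466


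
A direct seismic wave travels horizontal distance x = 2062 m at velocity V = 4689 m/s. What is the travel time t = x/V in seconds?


t = x / V
= 2062 / 4689
= 0.4398 s

0.4398


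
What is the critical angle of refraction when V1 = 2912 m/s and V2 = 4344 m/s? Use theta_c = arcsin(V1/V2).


V1/V2 = 2912/4344 = 0.67035
theta_c = arcsin(0.67035) = 42.0941 degrees

42.0941


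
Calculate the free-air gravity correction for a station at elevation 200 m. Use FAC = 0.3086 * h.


FAC = 0.3086 * h
= 0.3086 * 200
= 61.72 mGal

61.72


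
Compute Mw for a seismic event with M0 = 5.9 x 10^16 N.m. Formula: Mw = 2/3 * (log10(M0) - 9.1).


log10(M0) = log10(5.9 x 10^16) = 16.7709
Mw = 2/3 * (16.7709 - 9.1)
= 2/3 * 7.6709
= 5.11

5.11


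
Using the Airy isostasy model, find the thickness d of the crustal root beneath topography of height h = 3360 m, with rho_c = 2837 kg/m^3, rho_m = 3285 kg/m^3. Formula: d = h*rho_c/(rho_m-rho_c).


rho_m - rho_c = 3285 - 2837 = 448
d = 3360 * 2837 / 448
= 9532320 / 448
= 21277.5 m

21277.5


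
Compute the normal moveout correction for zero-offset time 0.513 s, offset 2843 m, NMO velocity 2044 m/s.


x/Vnmo = 2843/2044 = 1.3909
(x/Vnmo)^2 = 1.934603
t0^2 = 0.263169
sqrt(0.263169 + 1.934603) = 1.482489
dt = 1.482489 - 0.513 = 0.969489

0.969489


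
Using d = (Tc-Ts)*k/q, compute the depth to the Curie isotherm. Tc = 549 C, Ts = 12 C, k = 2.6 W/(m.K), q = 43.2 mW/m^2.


T_Curie - T_surf = 549 - 12 = 537 C
Convert q to W/m^2: 43.2 mW/m^2 = 0.0432 W/m^2
d = 537 * 2.6 / 0.0432 = 32319.44 m

32319.44


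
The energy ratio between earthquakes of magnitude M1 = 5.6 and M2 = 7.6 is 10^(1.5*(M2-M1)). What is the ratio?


M2 - M1 = 7.6 - 5.6 = 2.0
1.5 * 2.0 = 3.0
ratio = 10^3.0 = 1000.0

1000.0


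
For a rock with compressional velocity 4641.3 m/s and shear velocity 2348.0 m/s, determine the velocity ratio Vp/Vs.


Vp/Vs = 4641.3 / 2348.0
= 1.9767

1.9767


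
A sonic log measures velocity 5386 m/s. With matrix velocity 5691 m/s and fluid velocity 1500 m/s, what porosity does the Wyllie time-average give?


1/V - 1/Vm = 1/5386 - 1/5691 = 9.95e-06
1/Vf - 1/Vm = 1/1500 - 1/5691 = 0.00049095
phi = 9.95e-06 / 0.00049095 = 0.0203

0.0203


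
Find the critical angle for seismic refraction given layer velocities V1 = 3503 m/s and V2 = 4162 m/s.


V1/V2 = 3503/4162 = 0.841663
theta_c = arcsin(0.841663) = 57.3161 degrees

57.3161


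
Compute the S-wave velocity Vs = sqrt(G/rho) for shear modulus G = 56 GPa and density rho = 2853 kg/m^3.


Convert G to Pa: G = 56e9 Pa
Compute G/rho = 56e9 / 2853 = 19628461.2688
Vs = sqrt(19628461.2688) = 4430.4 m/s

4430.4


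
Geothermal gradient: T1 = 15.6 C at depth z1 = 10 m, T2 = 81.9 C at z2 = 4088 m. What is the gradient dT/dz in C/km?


dT = 81.9 - 15.6 = 66.3 C
dz = 4088 - 10 = 4078 m
gradient = dT/dz * 1000 = 66.3/4078 * 1000 = 16.258 C/km

16.258


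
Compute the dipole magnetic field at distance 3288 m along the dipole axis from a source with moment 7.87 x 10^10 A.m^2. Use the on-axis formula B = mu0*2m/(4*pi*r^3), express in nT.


m = 7.87 x 10^10 = 78700000000 A.m^2
2m = 157400000000 A.m^2
r^3 = 3288^3 = 35546383872
B = (4pi*10^-7) * 157400000000 / (4*pi * 35546383872) * 1e9
= 197794.67347 / 446689033735.83 * 1e9
= 442.8017 nT

442.8017


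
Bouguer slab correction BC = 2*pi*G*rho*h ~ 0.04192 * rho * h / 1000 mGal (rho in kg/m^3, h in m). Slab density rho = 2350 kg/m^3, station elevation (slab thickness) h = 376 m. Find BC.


BC = 0.04192 * rho * h / 1000
= 0.04192 * 2350 * 376 / 1000
= 37.0405 mGal

37.0405


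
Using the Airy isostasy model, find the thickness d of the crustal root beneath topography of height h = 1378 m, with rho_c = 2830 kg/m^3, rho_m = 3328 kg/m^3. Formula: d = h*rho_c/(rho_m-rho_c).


rho_m - rho_c = 3328 - 2830 = 498
d = 1378 * 2830 / 498
= 3899740 / 498
= 7830.8 m

7830.8


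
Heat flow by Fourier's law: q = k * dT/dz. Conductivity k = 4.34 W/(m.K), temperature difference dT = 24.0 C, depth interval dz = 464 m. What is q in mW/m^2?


q = k * dT / dz * 1000
= 4.34 * 24.0 / 464 * 1000
= 0.224483 * 1000
= 224.4828 mW/m^2

224.4828


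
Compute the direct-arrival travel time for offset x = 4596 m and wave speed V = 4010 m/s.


t = x / V
= 4596 / 4010
= 1.1461 s

1.1461


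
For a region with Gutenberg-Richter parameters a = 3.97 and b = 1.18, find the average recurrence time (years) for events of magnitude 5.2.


log10(N) = 3.97 - 1.18*5.2 = -2.166
N = 10^-2.166 = 0.006823
T = 1/N = 1/0.006823 = 146.5548 years

146.5548


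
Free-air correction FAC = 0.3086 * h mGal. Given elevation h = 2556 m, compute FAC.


FAC = 0.3086 * h
= 0.3086 * 2556
= 788.7816 mGal

788.7816


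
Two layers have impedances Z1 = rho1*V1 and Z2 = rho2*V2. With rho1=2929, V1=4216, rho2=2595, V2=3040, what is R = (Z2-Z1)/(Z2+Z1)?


Z1 = 2929 * 4216 = 12348664
Z2 = 2595 * 3040 = 7888800
R = (7888800 - 12348664) / (7888800 + 12348664) = -4459864 / 20237464 = -0.2204

-0.2204


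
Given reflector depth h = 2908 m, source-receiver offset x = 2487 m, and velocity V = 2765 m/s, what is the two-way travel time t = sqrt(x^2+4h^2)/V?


x^2 + 4h^2 = 2487^2 + 4*2908^2 = 6185169 + 33825856 = 40011025
sqrt(40011025) = 6325.4269
t = 6325.4269 / 2765 = 2.2877 s

2.2877


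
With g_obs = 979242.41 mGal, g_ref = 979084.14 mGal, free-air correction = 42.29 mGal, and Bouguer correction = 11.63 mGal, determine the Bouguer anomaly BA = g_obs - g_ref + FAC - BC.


BA = g_obs - g_ref + FAC - BC
= 979242.41 - 979084.14 + 42.29 - 11.63
= 188.93 mGal

188.93


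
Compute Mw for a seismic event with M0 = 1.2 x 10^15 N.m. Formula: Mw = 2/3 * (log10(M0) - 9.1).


log10(M0) = log10(1.2 x 10^15) = 15.0792
Mw = 2/3 * (15.0792 - 9.1)
= 2/3 * 5.9792
= 3.99

3.99


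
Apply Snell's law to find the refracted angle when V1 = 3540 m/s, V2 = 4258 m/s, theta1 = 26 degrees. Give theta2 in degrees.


sin(theta1) = sin(26 deg) = 0.438371
sin(theta2) = V2/V1 * sin(theta1) = 4258/3540 * 0.438371 = 0.527284
theta2 = arcsin(0.527284) = 31.8221 degrees

31.8221


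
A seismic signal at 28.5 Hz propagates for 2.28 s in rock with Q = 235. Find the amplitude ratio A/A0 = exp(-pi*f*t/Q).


pi*f*t/Q = pi*28.5*2.28/235 = 0.868684
A/A0 = exp(-0.868684) = 0.419503

0.419503


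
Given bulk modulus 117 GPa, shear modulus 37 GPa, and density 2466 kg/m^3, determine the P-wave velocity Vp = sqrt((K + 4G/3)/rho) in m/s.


First compute the effective modulus:
K + 4G/3 = 117e9 + 4*37e9/3 = 166333333333.33 Pa
Then divide by density:
166333333333.33 / 2466 = 67450662.3412 Pa/(kg/m^3)
Take the square root:
Vp = sqrt(67450662.3412) = 8212.84 m/s

8212.84


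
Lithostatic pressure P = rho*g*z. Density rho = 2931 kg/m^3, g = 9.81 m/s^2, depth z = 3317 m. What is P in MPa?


P = rho * g * z / 1e6
= 2931 * 9.81 * 3317 / 1e6
= 95374065.87 / 1e6
= 95.3741 MPa

95.3741


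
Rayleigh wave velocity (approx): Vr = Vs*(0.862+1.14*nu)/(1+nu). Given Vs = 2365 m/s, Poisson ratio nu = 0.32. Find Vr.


Numerator factor = 0.862 + 1.14*0.32 = 1.2268
Denominator = 1 + 0.32 = 1.32
Vr = 2365 * 1.2268 / 1.32 = 2198.02 m/s

2198.02


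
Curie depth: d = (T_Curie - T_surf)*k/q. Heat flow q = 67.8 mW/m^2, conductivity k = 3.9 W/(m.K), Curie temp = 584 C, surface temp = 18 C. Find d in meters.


T_Curie - T_surf = 584 - 18 = 566 C
Convert q to W/m^2: 67.8 mW/m^2 = 0.0678 W/m^2
d = 566 * 3.9 / 0.0678 = 32557.52 m

32557.52


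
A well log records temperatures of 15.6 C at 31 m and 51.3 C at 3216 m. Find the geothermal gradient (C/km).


dT = 51.3 - 15.6 = 35.7 C
dz = 3216 - 31 = 3185 m
gradient = dT/dz * 1000 = 35.7/3185 * 1000 = 11.2088 C/km

11.2088


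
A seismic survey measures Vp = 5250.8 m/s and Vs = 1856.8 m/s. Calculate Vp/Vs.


Vp/Vs = 5250.8 / 1856.8
= 2.8279

2.8279


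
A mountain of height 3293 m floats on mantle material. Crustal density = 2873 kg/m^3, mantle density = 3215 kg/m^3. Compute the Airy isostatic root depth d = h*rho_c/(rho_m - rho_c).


rho_m - rho_c = 3215 - 2873 = 342
d = 3293 * 2873 / 342
= 9460789 / 342
= 27663.13 m

27663.13


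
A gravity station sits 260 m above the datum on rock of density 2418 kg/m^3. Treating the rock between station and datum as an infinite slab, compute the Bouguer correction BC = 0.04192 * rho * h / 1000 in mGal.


BC = 0.04192 * rho * h / 1000
= 0.04192 * 2418 * 260 / 1000
= 26.3543 mGal

26.3543


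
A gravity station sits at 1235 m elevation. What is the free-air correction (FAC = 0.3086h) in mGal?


FAC = 0.3086 * h
= 0.3086 * 1235
= 381.121 mGal

381.121


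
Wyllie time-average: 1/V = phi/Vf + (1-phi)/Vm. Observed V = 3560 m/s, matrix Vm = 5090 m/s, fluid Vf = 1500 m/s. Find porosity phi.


1/V - 1/Vm = 1/3560 - 1/5090 = 8.444e-05
1/Vf - 1/Vm = 1/1500 - 1/5090 = 0.0004702
phi = 8.444e-05 / 0.0004702 = 0.1796

0.1796


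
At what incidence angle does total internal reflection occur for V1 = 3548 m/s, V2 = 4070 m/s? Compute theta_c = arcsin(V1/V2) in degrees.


V1/V2 = 3548/4070 = 0.871744
theta_c = arcsin(0.871744) = 60.662 degrees

60.662


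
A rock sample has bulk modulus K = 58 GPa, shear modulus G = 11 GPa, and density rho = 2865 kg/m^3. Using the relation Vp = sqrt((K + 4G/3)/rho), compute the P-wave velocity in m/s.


First compute the effective modulus:
K + 4G/3 = 58e9 + 4*11e9/3 = 72666666666.67 Pa
Then divide by density:
72666666666.67 / 2865 = 25363583.4788 Pa/(kg/m^3)
Take the square root:
Vp = sqrt(25363583.4788) = 5036.23 m/s

5036.23


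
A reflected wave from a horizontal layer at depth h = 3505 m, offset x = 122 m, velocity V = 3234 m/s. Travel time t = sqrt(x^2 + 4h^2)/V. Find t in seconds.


x^2 + 4h^2 = 122^2 + 4*3505^2 = 14884 + 49140100 = 49154984
sqrt(49154984) = 7011.0615
t = 7011.0615 / 3234 = 2.1679 s

2.1679


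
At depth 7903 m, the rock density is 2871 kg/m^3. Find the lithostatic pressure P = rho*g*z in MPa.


P = rho * g * z / 1e6
= 2871 * 9.81 * 7903 / 1e6
= 222584122.53 / 1e6
= 222.5841 MPa

222.5841


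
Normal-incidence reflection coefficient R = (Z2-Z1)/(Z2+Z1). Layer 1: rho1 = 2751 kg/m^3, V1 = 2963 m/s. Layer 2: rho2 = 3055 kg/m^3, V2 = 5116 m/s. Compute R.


Z1 = 2751 * 2963 = 8151213
Z2 = 3055 * 5116 = 15629380
R = (15629380 - 8151213) / (15629380 + 8151213) = 7478167 / 23780593 = 0.3145

0.3145


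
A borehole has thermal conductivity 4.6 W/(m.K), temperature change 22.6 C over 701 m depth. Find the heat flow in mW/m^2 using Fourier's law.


q = k * dT / dz * 1000
= 4.6 * 22.6 / 701 * 1000
= 0.148302 * 1000
= 148.3024 mW/m^2

148.3024


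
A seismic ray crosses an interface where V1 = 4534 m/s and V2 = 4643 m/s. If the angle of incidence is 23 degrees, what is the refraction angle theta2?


sin(theta1) = sin(23 deg) = 0.390731
sin(theta2) = V2/V1 * sin(theta1) = 4643/4534 * 0.390731 = 0.400125
theta2 = arcsin(0.400125) = 23.586 degrees

23.586


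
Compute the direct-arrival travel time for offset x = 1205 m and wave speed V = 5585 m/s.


t = x / V
= 1205 / 5585
= 0.2158 s

0.2158


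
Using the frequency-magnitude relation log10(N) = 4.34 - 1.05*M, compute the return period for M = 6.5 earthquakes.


log10(N) = 4.34 - 1.05*6.5 = -2.485
N = 10^-2.485 = 0.003273
T = 1/N = 1/0.003273 = 305.4921 years

305.4921


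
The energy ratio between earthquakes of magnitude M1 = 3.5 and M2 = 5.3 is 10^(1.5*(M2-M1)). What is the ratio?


M2 - M1 = 5.3 - 3.5 = 1.8
1.5 * 1.8 = 2.7
ratio = 10^2.7 = 501.19

501.19


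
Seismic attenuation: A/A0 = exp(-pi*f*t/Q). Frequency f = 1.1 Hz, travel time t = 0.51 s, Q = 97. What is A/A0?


pi*f*t/Q = pi*1.1*0.51/97 = 0.018169
A/A0 = exp(-0.018169) = 0.981995

0.981995


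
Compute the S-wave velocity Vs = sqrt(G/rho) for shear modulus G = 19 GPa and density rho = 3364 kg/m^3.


Convert G to Pa: G = 19e9 Pa
Compute G/rho = 19e9 / 3364 = 5648038.0499
Vs = sqrt(5648038.0499) = 2376.56 m/s

2376.56


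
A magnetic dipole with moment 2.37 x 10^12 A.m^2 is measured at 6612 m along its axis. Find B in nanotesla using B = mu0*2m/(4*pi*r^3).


m = 2.37 x 10^12 = 2370000000000 A.m^2
2m = 4740000000000 A.m^2
r^3 = 6612^3 = 289067012928
B = (4pi*10^-7) * 4740000000000 / (4*pi * 289067012928) * 1e9
= 5956459.671206 / 3632523216839.0 * 1e9
= 1639.7582 nT

1639.7582


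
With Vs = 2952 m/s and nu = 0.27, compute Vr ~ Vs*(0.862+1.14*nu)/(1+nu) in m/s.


Numerator factor = 0.862 + 1.14*0.27 = 1.1698
Denominator = 1 + 0.27 = 1.27
Vr = 2952 * 1.1698 / 1.27 = 2719.09 m/s

2719.09


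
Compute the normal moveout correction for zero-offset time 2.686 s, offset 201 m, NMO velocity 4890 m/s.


x/Vnmo = 201/4890 = 0.041104
(x/Vnmo)^2 = 0.00169
t0^2 = 7.214596
sqrt(7.214596 + 0.00169) = 2.686314
dt = 2.686314 - 2.686 = 0.000314

3.140000e-04


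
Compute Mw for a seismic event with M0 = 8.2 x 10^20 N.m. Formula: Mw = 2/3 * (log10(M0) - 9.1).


log10(M0) = log10(8.2 x 10^20) = 20.9138
Mw = 2/3 * (20.9138 - 9.1)
= 2/3 * 11.8138
= 7.88

7.88


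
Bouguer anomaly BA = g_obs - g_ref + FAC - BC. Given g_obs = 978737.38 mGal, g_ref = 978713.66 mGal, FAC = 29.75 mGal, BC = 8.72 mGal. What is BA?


BA = g_obs - g_ref + FAC - BC
= 978737.38 - 978713.66 + 29.75 - 8.72
= 44.75 mGal

44.75


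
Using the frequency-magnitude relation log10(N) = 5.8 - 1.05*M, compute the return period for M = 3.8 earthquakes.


log10(N) = 5.8 - 1.05*3.8 = 1.81
N = 10^1.81 = 64.565423
T = 1/N = 1/64.565423 = 0.0155 years

0.0155


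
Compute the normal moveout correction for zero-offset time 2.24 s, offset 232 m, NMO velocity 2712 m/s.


x/Vnmo = 232/2712 = 0.085546
(x/Vnmo)^2 = 0.007318
t0^2 = 5.0176
sqrt(5.0176 + 0.007318) = 2.241633
dt = 2.241633 - 2.24 = 0.001633

0.001633


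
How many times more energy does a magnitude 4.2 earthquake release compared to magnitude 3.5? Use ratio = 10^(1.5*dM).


M2 - M1 = 4.2 - 3.5 = 0.7
1.5 * 0.7 = 1.05
ratio = 10^1.05 = 11.22

11.22


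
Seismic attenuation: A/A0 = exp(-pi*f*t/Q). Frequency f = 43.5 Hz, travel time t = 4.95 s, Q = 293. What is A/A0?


pi*f*t/Q = pi*43.5*4.95/293 = 2.308749
A/A0 = exp(-2.308749) = 0.099386

0.099386


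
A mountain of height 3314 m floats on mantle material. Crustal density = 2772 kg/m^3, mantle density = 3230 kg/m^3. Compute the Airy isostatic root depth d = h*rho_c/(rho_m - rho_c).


rho_m - rho_c = 3230 - 2772 = 458
d = 3314 * 2772 / 458
= 9186408 / 458
= 20057.66 m

20057.66


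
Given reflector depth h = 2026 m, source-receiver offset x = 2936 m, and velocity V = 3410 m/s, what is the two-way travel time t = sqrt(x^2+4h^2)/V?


x^2 + 4h^2 = 2936^2 + 4*2026^2 = 8620096 + 16418704 = 25038800
sqrt(25038800) = 5003.8785
t = 5003.8785 / 3410 = 1.4674 s

1.4674


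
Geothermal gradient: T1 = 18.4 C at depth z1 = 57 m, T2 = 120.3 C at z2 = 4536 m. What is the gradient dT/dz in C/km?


dT = 120.3 - 18.4 = 101.9 C
dz = 4536 - 57 = 4479 m
gradient = dT/dz * 1000 = 101.9/4479 * 1000 = 22.7506 C/km

22.7506


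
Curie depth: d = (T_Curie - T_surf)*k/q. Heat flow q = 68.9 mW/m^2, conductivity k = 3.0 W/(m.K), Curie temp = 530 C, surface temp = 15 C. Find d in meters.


T_Curie - T_surf = 530 - 15 = 515 C
Convert q to W/m^2: 68.9 mW/m^2 = 0.0689 W/m^2
d = 515 * 3.0 / 0.0689 = 22423.8 m

22423.8


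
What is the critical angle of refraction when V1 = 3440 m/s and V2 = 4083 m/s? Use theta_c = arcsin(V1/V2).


V1/V2 = 3440/4083 = 0.842518
theta_c = arcsin(0.842518) = 57.407 degrees

57.407


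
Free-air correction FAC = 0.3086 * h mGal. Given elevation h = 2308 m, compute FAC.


FAC = 0.3086 * h
= 0.3086 * 2308
= 712.2488 mGal

712.2488


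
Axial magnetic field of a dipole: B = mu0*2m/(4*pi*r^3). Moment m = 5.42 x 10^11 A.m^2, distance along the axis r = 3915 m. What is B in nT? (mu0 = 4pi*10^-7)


m = 5.42 x 10^11 = 542000000000 A.m^2
2m = 1084000000000 A.m^2
r^3 = 3915^3 = 60006085875
B = (4pi*10^-7) * 1084000000000 / (4*pi * 60006085875) * 1e9
= 1362194.574597 / 754058714222.31 * 1e9
= 1806.4834 nT

1806.4834


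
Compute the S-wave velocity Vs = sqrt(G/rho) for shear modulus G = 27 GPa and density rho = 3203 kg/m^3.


Convert G to Pa: G = 27e9 Pa
Compute G/rho = 27e9 / 3203 = 8429597.2526
Vs = sqrt(8429597.2526) = 2903.38 m/s

2903.38


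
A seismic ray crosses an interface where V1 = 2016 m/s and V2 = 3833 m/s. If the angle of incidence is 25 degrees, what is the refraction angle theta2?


sin(theta1) = sin(25 deg) = 0.422618
sin(theta2) = V2/V1 * sin(theta1) = 3833/2016 * 0.422618 = 0.80352
theta2 = arcsin(0.80352) = 53.4675 degrees

53.4675


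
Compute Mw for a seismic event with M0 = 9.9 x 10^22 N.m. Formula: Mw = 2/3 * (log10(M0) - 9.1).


log10(M0) = log10(9.9 x 10^22) = 22.9956
Mw = 2/3 * (22.9956 - 9.1)
= 2/3 * 13.8956
= 9.26

9.26


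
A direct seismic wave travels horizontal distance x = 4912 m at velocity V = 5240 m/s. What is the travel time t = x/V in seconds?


t = x / V
= 4912 / 5240
= 0.9374 s

0.9374


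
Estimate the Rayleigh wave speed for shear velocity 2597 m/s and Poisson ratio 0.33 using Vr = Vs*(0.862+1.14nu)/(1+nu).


Numerator factor = 0.862 + 1.14*0.33 = 1.2382
Denominator = 1 + 0.33 = 1.33
Vr = 2597 * 1.2382 / 1.33 = 2417.75 m/s

2417.75


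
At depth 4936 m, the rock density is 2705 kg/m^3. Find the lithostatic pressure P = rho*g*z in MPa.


P = rho * g * z / 1e6
= 2705 * 9.81 * 4936 / 1e6
= 130981942.8 / 1e6
= 130.9819 MPa

130.9819


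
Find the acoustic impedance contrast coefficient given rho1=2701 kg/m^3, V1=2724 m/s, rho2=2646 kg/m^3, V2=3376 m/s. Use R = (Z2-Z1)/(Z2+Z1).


Z1 = 2701 * 2724 = 7357524
Z2 = 2646 * 3376 = 8932896
R = (8932896 - 7357524) / (8932896 + 7357524) = 1575372 / 16290420 = 0.0967

0.0967


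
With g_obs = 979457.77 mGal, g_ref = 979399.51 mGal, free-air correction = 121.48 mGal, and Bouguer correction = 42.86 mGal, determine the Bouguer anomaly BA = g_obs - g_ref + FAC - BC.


BA = g_obs - g_ref + FAC - BC
= 979457.77 - 979399.51 + 121.48 - 42.86
= 136.88 mGal

136.88


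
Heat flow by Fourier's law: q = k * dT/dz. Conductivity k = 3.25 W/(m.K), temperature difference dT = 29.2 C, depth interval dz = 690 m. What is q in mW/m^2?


q = k * dT / dz * 1000
= 3.25 * 29.2 / 690 * 1000
= 0.137536 * 1000
= 137.5362 mW/m^2

137.5362


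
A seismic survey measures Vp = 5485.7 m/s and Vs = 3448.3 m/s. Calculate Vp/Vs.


Vp/Vs = 5485.7 / 3448.3
= 1.5908

1.5908


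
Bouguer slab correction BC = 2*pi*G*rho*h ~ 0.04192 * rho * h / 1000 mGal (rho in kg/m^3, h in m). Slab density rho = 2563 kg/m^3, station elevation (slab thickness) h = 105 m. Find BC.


BC = 0.04192 * rho * h / 1000
= 0.04192 * 2563 * 105 / 1000
= 11.2813 mGal

11.2813


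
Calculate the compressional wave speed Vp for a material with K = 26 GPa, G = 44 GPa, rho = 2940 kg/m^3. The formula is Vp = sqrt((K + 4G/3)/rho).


First compute the effective modulus:
K + 4G/3 = 26e9 + 4*44e9/3 = 84666666666.67 Pa
Then divide by density:
84666666666.67 / 2940 = 28798185.941 Pa/(kg/m^3)
Take the square root:
Vp = sqrt(28798185.941) = 5366.39 m/s

5366.39


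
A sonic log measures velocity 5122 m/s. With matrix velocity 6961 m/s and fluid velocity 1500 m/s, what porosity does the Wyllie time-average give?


1/V - 1/Vm = 1/5122 - 1/6961 = 5.158e-05
1/Vf - 1/Vm = 1/1500 - 1/6961 = 0.00052301
phi = 5.158e-05 / 0.00052301 = 0.0986

0.0986


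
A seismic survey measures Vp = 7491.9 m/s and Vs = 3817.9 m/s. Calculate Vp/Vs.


Vp/Vs = 7491.9 / 3817.9
= 1.9623

1.9623


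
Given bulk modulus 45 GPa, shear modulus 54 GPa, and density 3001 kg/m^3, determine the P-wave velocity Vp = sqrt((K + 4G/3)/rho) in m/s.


First compute the effective modulus:
K + 4G/3 = 45e9 + 4*54e9/3 = 117000000000.0 Pa
Then divide by density:
117000000000.0 / 3001 = 38987004.3319 Pa/(kg/m^3)
Take the square root:
Vp = sqrt(38987004.3319) = 6243.96 m/s

6243.96


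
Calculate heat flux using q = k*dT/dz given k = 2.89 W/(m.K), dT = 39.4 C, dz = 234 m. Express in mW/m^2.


q = k * dT / dz * 1000
= 2.89 * 39.4 / 234 * 1000
= 0.486607 * 1000
= 486.6068 mW/m^2

486.6068
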